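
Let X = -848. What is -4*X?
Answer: 3392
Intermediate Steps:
-4*X = -4*(-848) = 3392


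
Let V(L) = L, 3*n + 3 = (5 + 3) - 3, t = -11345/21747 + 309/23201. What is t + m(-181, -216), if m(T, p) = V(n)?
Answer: 26624192/168184049 ≈ 0.15830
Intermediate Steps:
t = -256495522/504552147 (t = -11345*1/21747 + 309*(1/23201) = -11345/21747 + 309/23201 = -256495522/504552147 ≈ -0.50836)
n = 2/3 (n = -1 + ((5 + 3) - 3)/3 = -1 + (8 - 3)/3 = -1 + (1/3)*5 = -1 + 5/3 = 2/3 ≈ 0.66667)
m(T, p) = 2/3
t + m(-181, -216) = -256495522/504552147 + 2/3 = 26624192/168184049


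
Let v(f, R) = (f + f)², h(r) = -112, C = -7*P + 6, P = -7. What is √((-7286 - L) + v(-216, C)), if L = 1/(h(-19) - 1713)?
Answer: √23892305123/365 ≈ 423.48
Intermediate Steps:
C = 55 (C = -7*(-7) + 6 = 49 + 6 = 55)
v(f, R) = 4*f² (v(f, R) = (2*f)² = 4*f²)
L = -1/1825 (L = 1/(-112 - 1713) = 1/(-1825) = -1/1825 ≈ -0.00054795)
√((-7286 - L) + v(-216, C)) = √((-7286 - 1*(-1/1825)) + 4*(-216)²) = √((-7286 + 1/1825) + 4*46656) = √(-13296949/1825 + 186624) = √(327291851/1825) = √23892305123/365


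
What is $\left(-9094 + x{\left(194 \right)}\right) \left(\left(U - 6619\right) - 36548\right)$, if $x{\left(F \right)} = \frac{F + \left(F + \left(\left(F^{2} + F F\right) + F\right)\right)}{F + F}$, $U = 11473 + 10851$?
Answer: $\frac{370942871}{2} \approx 1.8547 \cdot 10^{8}$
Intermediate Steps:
$U = 22324$
$x{\left(F \right)} = \frac{2 F^{2} + 3 F}{2 F}$ ($x{\left(F \right)} = \frac{F + \left(F + \left(\left(F^{2} + F^{2}\right) + F\right)\right)}{2 F} = \left(F + \left(F + \left(2 F^{2} + F\right)\right)\right) \frac{1}{2 F} = \left(F + \left(F + \left(F + 2 F^{2}\right)\right)\right) \frac{1}{2 F} = \left(F + \left(2 F + 2 F^{2}\right)\right) \frac{1}{2 F} = \left(2 F^{2} + 3 F\right) \frac{1}{2 F} = \frac{2 F^{2} + 3 F}{2 F}$)
$\left(-9094 + x{\left(194 \right)}\right) \left(\left(U - 6619\right) - 36548\right) = \left(-9094 + \left(\frac{3}{2} + 194\right)\right) \left(\left(22324 - 6619\right) - 36548\right) = \left(-9094 + \frac{391}{2}\right) \left(15705 - 36548\right) = \left(- \frac{17797}{2}\right) \left(-20843\right) = \frac{370942871}{2}$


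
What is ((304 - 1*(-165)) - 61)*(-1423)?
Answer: -580584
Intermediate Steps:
((304 - 1*(-165)) - 61)*(-1423) = ((304 + 165) - 61)*(-1423) = (469 - 61)*(-1423) = 408*(-1423) = -580584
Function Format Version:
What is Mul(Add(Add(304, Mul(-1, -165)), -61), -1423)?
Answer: -580584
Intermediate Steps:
Mul(Add(Add(304, Mul(-1, -165)), -61), -1423) = Mul(Add(Add(304, 165), -61), -1423) = Mul(Add(469, -61), -1423) = Mul(408, -1423) = -580584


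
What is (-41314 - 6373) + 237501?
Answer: 189814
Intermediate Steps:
(-41314 - 6373) + 237501 = -47687 + 237501 = 189814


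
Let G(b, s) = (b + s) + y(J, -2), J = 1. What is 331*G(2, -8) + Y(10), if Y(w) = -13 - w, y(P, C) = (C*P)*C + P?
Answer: -354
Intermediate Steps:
y(P, C) = P + P*C² (y(P, C) = P*C² + P = P + P*C²)
G(b, s) = 5 + b + s (G(b, s) = (b + s) + 1*(1 + (-2)²) = (b + s) + 1*(1 + 4) = (b + s) + 1*5 = (b + s) + 5 = 5 + b + s)
331*G(2, -8) + Y(10) = 331*(5 + 2 - 8) + (-13 - 1*10) = 331*(-1) + (-13 - 10) = -331 - 23 = -354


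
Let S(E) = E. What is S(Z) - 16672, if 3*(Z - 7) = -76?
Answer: -50071/3 ≈ -16690.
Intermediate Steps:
Z = -55/3 (Z = 7 + (⅓)*(-76) = 7 - 76/3 = -55/3 ≈ -18.333)
S(Z) - 16672 = -55/3 - 16672 = -50071/3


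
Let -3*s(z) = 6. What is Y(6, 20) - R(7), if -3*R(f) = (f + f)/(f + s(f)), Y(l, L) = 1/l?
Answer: 11/10 ≈ 1.1000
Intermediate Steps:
s(z) = -2 (s(z) = -⅓*6 = -2)
R(f) = -2*f/(3*(-2 + f)) (R(f) = -(f + f)/(3*(f - 2)) = -2*f/(3*(-2 + f)))
Y(6, 20) - R(7) = 1/6 - (-2)*7/(-6 + 3*7) = ⅙ - (-2)*7/(-6 + 21) = ⅙ - (-2)*7/15 = ⅙ - 1*(-14/15) = ⅙ + 14/15 = 11/10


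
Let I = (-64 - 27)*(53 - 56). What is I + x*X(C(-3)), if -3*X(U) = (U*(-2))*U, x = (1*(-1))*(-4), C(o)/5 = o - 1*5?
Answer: 13619/3 ≈ 4539.7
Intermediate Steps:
C(o) = -25 + 5*o (C(o) = 5*(o - 1*5) = 5*(o - 5) = 5*(-5 + o) = -25 + 5*o)
x = 4 (x = -1*(-4) = 4)
X(U) = 2*U²/3 (X(U) = -U*(-2)*U/3 = -(-2*U)*U/3 = -(-2)*U²/3 = 2*U²/3)
I = 273 (I = -91*(-3) = 273)
I + x*X(C(-3)) = 273 + 4*(2*(-25 + 5*(-3))²/3) = 273 + 4*(2*(-25 - 15)²/3) = 273 + 4*((⅔)*(-40)²) = 273 + 4*((⅔)*1600) = 273 + 4*(3200/3) = 273 + 12800/3 = 13619/3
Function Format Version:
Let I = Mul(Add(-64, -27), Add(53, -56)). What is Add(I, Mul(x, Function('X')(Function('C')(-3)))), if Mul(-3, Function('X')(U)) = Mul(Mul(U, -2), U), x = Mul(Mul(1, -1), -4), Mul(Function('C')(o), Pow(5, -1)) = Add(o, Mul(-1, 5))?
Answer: Rational(13619, 3) ≈ 4539.7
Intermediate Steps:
Function('C')(o) = Add(-25, Mul(5, o)) (Function('C')(o) = Mul(5, Add(o, Mul(-1, 5))) = Mul(5, Add(o, -5)) = Mul(5, Add(-5, o)) = Add(-25, Mul(5, o)))
x = 4 (x = Mul(-1, -4) = 4)
Function('X')(U) = Mul(Rational(2, 3), Pow(U, 2)) (Function('X')(U) = Mul(Rational(-1, 3), Mul(Mul(U, -2), U)) = Mul(Rational(-1, 3), Mul(Mul(-2, U), U)) = Mul(Rational(-1, 3), Mul(-2, Pow(U, 2))) = Mul(Rational(2, 3), Pow(U, 2)))
I = 273 (I = Mul(-91, -3) = 273)
Add(I, Mul(x, Function('X')(Function('C')(-3)))) = Add(273, Mul(4, Mul(Rational(2, 3), Pow(Add(-25, Mul(5, -3)), 2)))) = Add(273, Mul(4, Mul(Rational(2, 3), Pow(Add(-25, -15), 2)))) = Add(273, Mul(4, Mul(Rational(2, 3), Pow(-40, 2)))) = Add(273, Mul(4, Mul(Rational(2, 3), 1600))) = Add(273, Mul(4, Rational(3200, 3))) = Add(273, Rational(12800, 3)) = Rational(13619, 3)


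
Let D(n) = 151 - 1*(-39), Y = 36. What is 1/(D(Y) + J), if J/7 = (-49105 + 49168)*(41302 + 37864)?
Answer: 1/34912396 ≈ 2.8643e-8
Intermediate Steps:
D(n) = 190 (D(n) = 151 + 39 = 190)
J = 34912206 (J = 7*((-49105 + 49168)*(41302 + 37864)) = 7*(63*79166) = 7*4987458 = 34912206)
1/(D(Y) + J) = 1/(190 + 34912206) = 1/34912396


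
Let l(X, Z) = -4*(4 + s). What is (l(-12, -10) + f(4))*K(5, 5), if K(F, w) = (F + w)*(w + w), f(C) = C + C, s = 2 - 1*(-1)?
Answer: -2000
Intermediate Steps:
s = 3 (s = 2 + 1 = 3)
f(C) = 2*C
K(F, w) = 2*w*(F + w) (K(F, w) = (F + w)*(2*w) = 2*w*(F + w))
l(X, Z) = -28 (l(X, Z) = -4*(4 + 3) = -4*7 = -28)
(l(-12, -10) + f(4))*K(5, 5) = (-28 + 2*4)*(2*5*(5 + 5)) = (-28 + 8)*(2*5*10) = -20*100 = -2000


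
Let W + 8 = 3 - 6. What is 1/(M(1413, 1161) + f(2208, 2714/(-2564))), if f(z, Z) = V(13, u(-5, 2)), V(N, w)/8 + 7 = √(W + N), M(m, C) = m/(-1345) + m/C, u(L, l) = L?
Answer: -52525342155/2812257927452 - 30103985025*√2/11249031709808 ≈ -0.022462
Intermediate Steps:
W = -11 (W = -8 + (3 - 6) = -8 - 3 = -11)
M(m, C) = -m/1345 + m/C (M(m, C) = m*(-1/1345) + m/C = -m/1345 + m/C)
V(N, w) = -56 + 8*√(-11 + N)
f(z, Z) = -56 + 8*√2 (f(z, Z) = -56 + 8*√(-11 + 13) = -56 + 8*√2)
1/(M(1413, 1161) + f(2208, 2714/(-2564))) = 1/((-1/1345*1413 + 1413/1161) + (-56 + 8*√2)) = 1/((-1413/1345 + 1413*(1/1161)) + (-56 + 8*√2)) = 1/((-1413/1345 + 157/129) + (-56 + 8*√2)) = 1/(28888/173505 + (-56 + 8*√2)) = 1/(-9687392/173505 + 8*√2)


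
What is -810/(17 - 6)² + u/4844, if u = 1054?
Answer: -1898053/293062 ≈ -6.4766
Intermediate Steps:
-810/(17 - 6)² + u/4844 = -810/(17 - 6)² + 1054/4844 = -810/(11²) + 1054*(1/4844) = -810/121 + 527/2422 = -1898053/293062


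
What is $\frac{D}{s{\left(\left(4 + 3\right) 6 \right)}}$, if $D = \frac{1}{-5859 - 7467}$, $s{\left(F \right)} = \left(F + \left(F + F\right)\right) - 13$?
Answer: $- \frac{1}{1505838} \approx -6.6408 \cdot 10^{-7}$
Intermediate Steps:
$s{\left(F \right)} = -13 + 3 F$ ($s{\left(F \right)} = \left(F + 2 F\right) - 13 = 3 F - 13 = -13 + 3 F$)
$D = - \frac{1}{13326}$ ($D = \frac{1}{-13326} = - \frac{1}{13326} \approx -7.5041 \cdot 10^{-5}$)
$\frac{D}{s{\left(\left(4 + 3\right) 6 \right)}} = - \frac{1}{13326 \left(-13 + 3 \left(4 + 3\right) 6\right)} = - \frac{1}{13326 \left(-13 + 3 \cdot 7 \cdot 6\right)} = - \frac{1}{13326 \left(-13 + 3 \cdot 42\right)} = - \frac{1}{13326 \left(-13 + 126\right)} = - \frac{1}{13326 \cdot 113} = \left(- \frac{1}{13326}\right) \frac{1}{113} = - \frac{1}{1505838}$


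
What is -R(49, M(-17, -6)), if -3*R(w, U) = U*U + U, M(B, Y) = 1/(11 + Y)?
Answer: 2/25 ≈ 0.080000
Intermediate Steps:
R(w, U) = -U/3 - U²/3 (R(w, U) = -(U*U + U)/3 = -(U² + U)/3 = -(U + U²)/3 = -U/3 - U²/3)
-R(49, M(-17, -6)) = -(-1)*(1 + 1/(11 - 6))/(3*(11 - 6)) = -(-1)*(1 + 1/5)/(3*5) = -(-1)*(1 + ⅕)/(3*5) = -(-1)*6/(3*5*5) = -1*(-2/25) = 2/25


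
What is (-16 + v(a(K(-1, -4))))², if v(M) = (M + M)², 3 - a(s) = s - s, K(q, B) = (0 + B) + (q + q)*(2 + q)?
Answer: 400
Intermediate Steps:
K(q, B) = B + 2*q*(2 + q) (K(q, B) = B + (2*q)*(2 + q) = B + 2*q*(2 + q))
a(s) = 3 (a(s) = 3 - (s - s) = 3 - 1*0 = 3 + 0 = 3)
v(M) = 4*M² (v(M) = (2*M)² = 4*M²)
(-16 + v(a(K(-1, -4))))² = (-16 + 4*3²)² = (-16 + 4*9)² = (-16 + 36)² = 20² = 400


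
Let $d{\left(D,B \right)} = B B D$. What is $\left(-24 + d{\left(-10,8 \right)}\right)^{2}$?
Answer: $440896$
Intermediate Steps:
$d{\left(D,B \right)} = D B^{2}$ ($d{\left(D,B \right)} = B^{2} D = D B^{2}$)
$\left(-24 + d{\left(-10,8 \right)}\right)^{2} = \left(-24 - 10 \cdot 8^{2}\right)^{2} = \left(-24 - 640\right)^{2} = \left(-664\right)^{2} = 440896$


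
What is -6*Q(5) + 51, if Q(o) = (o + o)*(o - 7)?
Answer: 171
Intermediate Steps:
Q(o) = 2*o*(-7 + o) (Q(o) = (2*o)*(-7 + o) = 2*o*(-7 + o))
-6*Q(5) + 51 = -12*5*(-7 + 5) + 51 = -12*5*(-2) + 51 = -6*(-20) + 51 = 120 + 51 = 171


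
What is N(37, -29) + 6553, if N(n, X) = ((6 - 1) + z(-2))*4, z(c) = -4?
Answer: 6557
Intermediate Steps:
N(n, X) = 4 (N(n, X) = ((6 - 1) - 4)*4 = (5 - 4)*4 = 1*4 = 4)
N(37, -29) + 6553 = 4 + 6553 = 6557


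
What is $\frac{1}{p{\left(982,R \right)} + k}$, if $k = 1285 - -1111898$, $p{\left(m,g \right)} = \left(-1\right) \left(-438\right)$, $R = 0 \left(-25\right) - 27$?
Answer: $\frac{1}{1113621} \approx 8.9797 \cdot 10^{-7}$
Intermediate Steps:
$R = -27$ ($R = 0 - 27 = -27$)
$p{\left(m,g \right)} = 438$
$k = 1113183$ ($k = 1285 + 1111898 = 1113183$)
$\frac{1}{p{\left(982,R \right)} + k} = \frac{1}{438 + 1113183} = \frac{1}{1113621}$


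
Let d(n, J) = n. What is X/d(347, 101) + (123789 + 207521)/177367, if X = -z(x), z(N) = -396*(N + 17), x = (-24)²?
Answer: 41765702446/61546349 ≈ 678.61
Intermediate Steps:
x = 576
z(N) = -6732 - 396*N (z(N) = -396*(17 + N) = -6732 - 396*N)
X = 234828 (X = -(-6732 - 396*576) = -(-6732 - 228096) = -1*(-234828) = 234828)
X/d(347, 101) + (123789 + 207521)/177367 = 234828/347 + (123789 + 207521)/177367 = 234828*(1/347) + 331310*(1/177367) = 234828/347 + 331310/177367 = 41765702446/61546349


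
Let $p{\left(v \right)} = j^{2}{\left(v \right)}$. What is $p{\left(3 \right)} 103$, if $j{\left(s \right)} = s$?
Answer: $927$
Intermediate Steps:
$p{\left(v \right)} = v^{2}$
$p{\left(3 \right)} 103 = 3^{2} \cdot 103 = 9 \cdot 103 = 927$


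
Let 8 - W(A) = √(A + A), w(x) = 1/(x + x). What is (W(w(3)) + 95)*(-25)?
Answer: -2575 + 25*√3/3 ≈ -2560.6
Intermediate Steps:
w(x) = 1/(2*x)
W(A) = 8 - √2*√A (W(A) = 8 - √(A + A) = 8 - √(2*A) = 8 - √2*√A)
(W(w(3)) + 95)*(-25) = ((8 - √2*√((½)/3)) + 95)*(-25) = ((8 - √2*√((½)*(⅓))) + 95)*(-25) = ((8 - √2*√(⅙)) + 95)*(-25) = ((8 - √2*√6/6) + 95)*(-25) = ((8 - √3/3) + 95)*(-25) = (103 - √3/3)*(-25) = -2575 + 25*√3/3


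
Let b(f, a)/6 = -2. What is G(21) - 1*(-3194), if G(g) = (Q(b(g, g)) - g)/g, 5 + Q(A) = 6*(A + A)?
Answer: 66904/21 ≈ 3185.9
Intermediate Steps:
b(f, a) = -12 (b(f, a) = 6*(-2) = -12)
Q(A) = -5 + 12*A (Q(A) = -5 + 6*(A + A) = -5 + 6*(2*A) = -5 + 12*A)
G(g) = (-149 - g)/g (G(g) = ((-5 + 12*(-12)) - g)/g = ((-5 - 144) - g)/g = (-149 - g)/g)
G(21) - 1*(-3194) = (-149 - 1*21)/21 - 1*(-3194) = (-149 - 21)/21 + 3194 = (1/21)*(-170) + 3194 = -170/21 + 3194 = 66904/21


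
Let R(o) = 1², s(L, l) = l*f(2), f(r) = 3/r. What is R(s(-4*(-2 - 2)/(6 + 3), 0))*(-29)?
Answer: -29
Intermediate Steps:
s(L, l) = 3*l/2 (s(L, l) = l*(3/2) = 3*l/2)
R(o) = 1
R(s(-4*(-2 - 2)/(6 + 3), 0))*(-29) = 1*(-29) = -29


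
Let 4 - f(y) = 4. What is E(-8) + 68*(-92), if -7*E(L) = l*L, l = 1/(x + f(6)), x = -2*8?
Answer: -87585/14 ≈ -6256.1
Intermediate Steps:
f(y) = 0 (f(y) = 4 - 1*4 = 4 - 4 = 0)
x = -16
l = -1/16 (l = 1/(-16 + 0) = 1/(-16) = -1/16 ≈ -0.062500)
E(L) = L/112 (E(L) = -(-1)*L/112 = L/112)
E(-8) + 68*(-92) = (1/112)*(-8) + 68*(-92) = -1/14 - 6256 = -87585/14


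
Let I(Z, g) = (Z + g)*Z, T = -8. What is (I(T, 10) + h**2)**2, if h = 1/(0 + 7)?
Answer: 613089/2401 ≈ 255.35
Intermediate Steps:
I(Z, g) = Z*(Z + g)
h = 1/7 ≈ 0.14286
(I(T, 10) + h**2)**2 = (-8*(-8 + 10) + (1/7)**2)**2 = (-8*2 + 1/49)**2 = (-16 + 1/49)**2 = (-783/49)**2 = 613089/2401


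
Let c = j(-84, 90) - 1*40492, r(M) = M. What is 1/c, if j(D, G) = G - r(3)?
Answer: -1/40405 ≈ -2.4749e-5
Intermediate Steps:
j(D, G) = -3 + G (j(D, G) = G - 1*3 = G - 3 = -3 + G)
c = -40405 (c = (-3 + 90) - 1*40492 = 87 - 40492 = -40405)
1/c = 1/(-40405) = -1/40405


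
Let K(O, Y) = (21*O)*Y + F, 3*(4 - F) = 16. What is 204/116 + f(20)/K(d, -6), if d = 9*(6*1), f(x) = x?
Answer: 309/176 ≈ 1.7557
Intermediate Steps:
F = -4/3 (F = 4 - ⅓*16 = 4 - 16/3 = -4/3 ≈ -1.3333)
d = 54 (d = 9*6 = 54)
K(O, Y) = -4/3 + 21*O*Y (K(O, Y) = (21*O)*Y - 4/3 = 21*O*Y - 4/3 = -4/3 + 21*O*Y)
204/116 + f(20)/K(d, -6) = 204/116 + 20/(-4/3 + 21*54*(-6)) = 204*(1/116) + 20/(-4/3 - 6804) = 51/29 + 20/(-20416/3) = 51/29 + 20*(-3/20416) = 51/29 - 15/5104 = 309/176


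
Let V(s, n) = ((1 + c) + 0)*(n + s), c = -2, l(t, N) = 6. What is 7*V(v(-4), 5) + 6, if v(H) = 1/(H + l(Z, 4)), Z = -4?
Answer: -65/2 ≈ -32.500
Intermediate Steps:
v(H) = 1/(6 + H) (v(H) = 1/(H + 6) = 1/(6 + H))
V(s, n) = -n - s (V(s, n) = ((1 - 2) + 0)*(n + s) = (-1 + 0)*(n + s) = -(n + s) = -n - s)
7*V(v(-4), 5) + 6 = 7*(-1*5 - 1/(6 - 4)) + 6 = 7*(-5 - 1/2) + 6 = 7*(-5 - 1*½) + 6 = 7*(-5 - ½) + 6 = 7*(-11/2) + 6 = -77/2 + 6 = -65/2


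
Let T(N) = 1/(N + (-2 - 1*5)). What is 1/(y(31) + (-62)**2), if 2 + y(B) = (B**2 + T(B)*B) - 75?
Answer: 24/113503 ≈ 0.00021145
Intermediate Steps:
T(N) = 1/(-7 + N) (T(N) = 1/(N + (-2 - 5)) = 1/(N - 7) = 1/(-7 + N))
y(B) = -77 + B**2 + B/(-7 + B) (y(B) = -2 + ((B**2 + B/(-7 + B)) - 75) = -2 + (-75 + B**2 + B/(-7 + B)) = -77 + B**2 + B/(-7 + B))
1/(y(31) + (-62)**2) = 1/((31 + (-77 + 31**2)*(-7 + 31))/(-7 + 31) + (-62)**2) = 1/((31 + (-77 + 961)*24)/24 + 3844) = 1/((31 + 884*24)/24 + 3844) = 1/((31 + 21216)/24 + 3844) = 1/((1/24)*21247 + 3844) = 1/(21247/24 + 3844) = 1/(113503/24) = 24/113503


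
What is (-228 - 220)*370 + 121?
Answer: -165639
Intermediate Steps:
(-228 - 220)*370 + 121 = -448*370 + 121 = -165760 + 121 = -165639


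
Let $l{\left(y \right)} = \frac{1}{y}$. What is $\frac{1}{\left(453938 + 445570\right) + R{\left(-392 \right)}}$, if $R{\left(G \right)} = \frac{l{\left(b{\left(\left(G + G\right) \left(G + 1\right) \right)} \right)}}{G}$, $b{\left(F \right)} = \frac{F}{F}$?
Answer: $\frac{392}{352607135} \approx 1.1117 \cdot 10^{-6}$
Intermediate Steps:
$b{\left(F \right)} = 1$
$R{\left(G \right)} = \frac{1}{G}$ ($R{\left(G \right)} = \frac{1}{1 G} = 1 \frac{1}{G} = \frac{1}{G}$)
$\frac{1}{\left(453938 + 445570\right) + R{\left(-392 \right)}} = \frac{1}{\left(453938 + 445570\right) + \frac{1}{-392}} = \frac{1}{899508 - \frac{1}{392}} = \frac{1}{\frac{352607135}{392}} = \frac{392}{352607135}$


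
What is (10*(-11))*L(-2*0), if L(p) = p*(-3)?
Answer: 0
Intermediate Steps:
L(p) = -3*p
(10*(-11))*L(-2*0) = (10*(-11))*(-(-6)*0) = -(-330)*0 = -110*0 = 0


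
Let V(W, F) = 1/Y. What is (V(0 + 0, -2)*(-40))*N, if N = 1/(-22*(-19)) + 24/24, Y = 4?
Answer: -2095/209 ≈ -10.024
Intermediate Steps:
N = 419/418 (N = -1/22*(-1/19) + 24*(1/24) = 1/418 + 1 = 419/418 ≈ 1.0024)
V(W, F) = 1/4
(V(0 + 0, -2)*(-40))*N = ((1/4)*(-40))*(419/418) = -10*419/418 = -2095/209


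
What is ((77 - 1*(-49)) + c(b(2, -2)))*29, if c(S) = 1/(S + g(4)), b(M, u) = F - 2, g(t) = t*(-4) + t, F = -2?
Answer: 58435/16 ≈ 3652.2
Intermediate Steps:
g(t) = -3*t (g(t) = -4*t + t = -3*t)
b(M, u) = -4 (b(M, u) = -2 - 2 = -4)
c(S) = 1/(-12 + S) (c(S) = 1/(S - 3*4) = 1/(S - 12) = 1/(-12 + S))
((77 - 1*(-49)) + c(b(2, -2)))*29 = ((77 - 1*(-49)) + 1/(-12 - 4))*29 = ((77 + 49) + 1/(-16))*29 = (126 - 1/16)*29 = (2015/16)*29 = 58435/16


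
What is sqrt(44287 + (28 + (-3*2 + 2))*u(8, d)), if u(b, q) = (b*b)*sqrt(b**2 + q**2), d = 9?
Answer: sqrt(44287 + 1536*sqrt(145)) ≈ 250.57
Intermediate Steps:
u(b, q) = b**2*sqrt(b**2 + q**2)
sqrt(44287 + (28 + (-3*2 + 2))*u(8, d)) = sqrt(44287 + (28 + (-3*2 + 2))*(8**2*sqrt(8**2 + 9**2))) = sqrt(44287 + (28 + (-6 + 2))*(64*sqrt(64 + 81))) = sqrt(44287 + (28 - 4)*(64*sqrt(145))) = sqrt(44287 + 24*(64*sqrt(145))) = sqrt(44287 + 1536*sqrt(145))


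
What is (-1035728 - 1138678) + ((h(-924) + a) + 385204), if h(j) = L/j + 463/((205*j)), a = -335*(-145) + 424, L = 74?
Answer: -109876422631/63140 ≈ -1.7402e+6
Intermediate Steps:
a = 48999 (a = 48575 + 424 = 48999)
h(j) = 15633/(205*j) (h(j) = 74/j + 463/((205*j)) = 74/j + 463*(1/(205*j)) = 74/j + 463/(205*j) = 15633/(205*j))
(-1035728 - 1138678) + ((h(-924) + a) + 385204) = (-1035728 - 1138678) + (((15633/205)/(-924) + 48999) + 385204) = -2174406 + (((15633/205)*(-1/924) + 48999) + 385204) = -2174406 + ((-5211/63140 + 48999) + 385204) = -2174406 + (3093791649/63140 + 385204) = -2174406 + 27415572209/63140 = -109876422631/63140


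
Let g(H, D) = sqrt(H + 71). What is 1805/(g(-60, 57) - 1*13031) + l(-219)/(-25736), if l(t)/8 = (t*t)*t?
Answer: 356696934065563/109253791630 - 361*sqrt(11)/33961390 ≈ 3264.8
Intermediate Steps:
l(t) = 8*t**3 (l(t) = 8*((t*t)*t) = 8*(t**2*t) = 8*t**3)
g(H, D) = sqrt(71 + H)
1805/(g(-60, 57) - 1*13031) + l(-219)/(-25736) = 1805/(sqrt(71 - 60) - 1*13031) + (8*(-219)**3)/(-25736) = 1805/(sqrt(11) - 13031) + (8*(-10503459))*(-1/25736) = 1805/(-13031 + sqrt(11)) - 84027672*(-1/25736) = 1805/(-13031 + sqrt(11)) + 10503459/3217 = 10503459/3217 + 1805/(-13031 + sqrt(11))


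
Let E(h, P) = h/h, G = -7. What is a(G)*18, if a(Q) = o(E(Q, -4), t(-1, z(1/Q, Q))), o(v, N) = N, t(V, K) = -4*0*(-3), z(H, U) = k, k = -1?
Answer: 0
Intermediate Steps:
E(h, P) = 1
z(H, U) = -1
t(V, K) = 0 (t(V, K) = 0*(-3) = 0)
a(Q) = 0
a(G)*18 = 0*18 = 0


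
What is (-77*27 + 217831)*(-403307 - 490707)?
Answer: -192885308528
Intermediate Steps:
(-77*27 + 217831)*(-403307 - 490707) = (-2079 + 217831)*(-894014) = 215752*(-894014) = -192885308528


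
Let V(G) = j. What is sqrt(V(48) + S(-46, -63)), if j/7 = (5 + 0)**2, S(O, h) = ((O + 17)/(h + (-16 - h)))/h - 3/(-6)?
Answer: 25*sqrt(1981)/84 ≈ 13.247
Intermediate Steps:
S(O, h) = 1/2 + (-17/16 - O/16)/h (S(O, h) = ((17 + O)/(-16))/h - 3*(-1/6) = ((17 + O)*(-1/16))/h + 1/2 = (-17/16 - O/16)/h + 1/2 = 1/2 + (-17/16 - O/16)/h)
j = 175 (j = 7*(5 + 0)**2 = 7*5**2 = 7*25 = 175)
V(G) = 175
sqrt(V(48) + S(-46, -63)) = sqrt(175 + (1/16)*(-17 - 1*(-46) + 8*(-63))/(-63)) = sqrt(175 + (1/16)*(-1/63)*(-17 + 46 - 504)) = sqrt(175 + (1/16)*(-1/63)*(-475)) = sqrt(175 + 475/1008) = sqrt(176875/1008) = 25*sqrt(1981)/84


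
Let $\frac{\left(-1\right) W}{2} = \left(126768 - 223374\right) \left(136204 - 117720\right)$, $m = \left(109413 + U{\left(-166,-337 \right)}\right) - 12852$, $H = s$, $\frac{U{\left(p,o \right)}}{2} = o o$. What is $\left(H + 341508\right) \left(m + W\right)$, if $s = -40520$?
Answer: $1075025086555316$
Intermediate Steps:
$U{\left(p,o \right)} = 2 o^{2}$ ($U{\left(p,o \right)} = 2 o o = 2 o^{2}$)
$H = -40520$
$m = 323699$ ($m = \left(109413 + 2 \left(-337\right)^{2}\right) - 12852 = \left(109413 + 2 \cdot 113569\right) - 12852 = \left(109413 + 227138\right) - 12852 = 336551 - 12852 = 323699$)
$W = 3571330608$ ($W = - 2 \left(126768 - 223374\right) \left(136204 - 117720\right) = - 2 \left(\left(-96606\right) 18484\right) = \left(-2\right) \left(-1785665304\right) = 3571330608$)
$\left(H + 341508\right) \left(m + W\right) = \left(-40520 + 341508\right) \left(323699 + 3571330608\right) = 300988 \cdot 3571654307 = 1075025086555316$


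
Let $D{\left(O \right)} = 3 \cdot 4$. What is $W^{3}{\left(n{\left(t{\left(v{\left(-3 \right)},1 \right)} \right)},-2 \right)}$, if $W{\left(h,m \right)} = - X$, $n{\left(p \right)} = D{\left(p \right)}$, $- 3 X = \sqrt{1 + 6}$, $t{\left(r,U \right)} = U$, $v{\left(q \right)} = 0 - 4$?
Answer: $\frac{7 \sqrt{7}}{27} \approx 0.68594$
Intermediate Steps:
$v{\left(q \right)} = -4$ ($v{\left(q \right)} = 0 - 4 = -4$)
$D{\left(O \right)} = 12$
$X = - \frac{\sqrt{7}}{3}$ ($X = - \frac{\sqrt{1 + 6}}{3} = - \frac{\sqrt{7}}{3} \approx -0.88192$)
$n{\left(p \right)} = 12$
$W{\left(h,m \right)} = \frac{\sqrt{7}}{3}$ ($W{\left(h,m \right)} = - \frac{\left(-1\right) \sqrt{7}}{3} = \frac{\sqrt{7}}{3}$)
$W^{3}{\left(n{\left(t{\left(v{\left(-3 \right)},1 \right)} \right)},-2 \right)} = \left(\frac{\sqrt{7}}{3}\right)^{3} = \frac{7 \sqrt{7}}{27}$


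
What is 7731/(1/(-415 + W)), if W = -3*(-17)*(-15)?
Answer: -9122580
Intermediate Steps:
W = -765 (W = 51*(-15) = -765)
7731/(1/(-415 + W)) = 7731/(1/(-415 - 765)) = 7731/(1/(-1180)) = 7731/(-1/1180) = 7731*(-1180) = -9122580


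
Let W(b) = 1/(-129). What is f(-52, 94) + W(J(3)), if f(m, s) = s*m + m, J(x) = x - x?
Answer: -637261/129 ≈ -4940.0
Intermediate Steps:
J(x) = 0
f(m, s) = m + m*s (f(m, s) = m*s + m = m + m*s)
W(b) = -1/129
f(-52, 94) + W(J(3)) = -52*(1 + 94) - 1/129 = -52*95 - 1/129 = -4940 - 1/129 = -637261/129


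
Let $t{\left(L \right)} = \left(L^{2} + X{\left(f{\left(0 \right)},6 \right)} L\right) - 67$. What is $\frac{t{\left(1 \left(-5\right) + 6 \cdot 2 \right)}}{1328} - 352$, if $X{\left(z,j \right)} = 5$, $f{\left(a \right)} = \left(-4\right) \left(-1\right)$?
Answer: $- \frac{467439}{1328} \approx -351.99$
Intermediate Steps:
$f{\left(a \right)} = 4$
$t{\left(L \right)} = -67 + L^{2} + 5 L$ ($t{\left(L \right)} = \left(L^{2} + 5 L\right) - 67 = -67 + L^{2} + 5 L$)
$\frac{t{\left(1 \left(-5\right) + 6 \cdot 2 \right)}}{1328} - 352 = \frac{-67 + \left(1 \left(-5\right) + 6 \cdot 2\right)^{2} + 5 \left(1 \left(-5\right) + 6 \cdot 2\right)}{1328} - 352 = \left(-67 + \left(-5 + 12\right)^{2} + 5 \left(-5 + 12\right)\right) \frac{1}{1328} - 352 = \left(-67 + 7^{2} + 5 \cdot 7\right) \frac{1}{1328} - 352 = \left(-67 + 49 + 35\right) \frac{1}{1328} - 352 = 17 \cdot \frac{1}{1328} - 352 = \frac{17}{1328} - 352 = - \frac{467439}{1328}$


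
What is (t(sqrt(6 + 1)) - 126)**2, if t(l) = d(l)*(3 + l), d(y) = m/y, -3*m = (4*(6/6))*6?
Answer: 126268/7 + 6432*sqrt(7)/7 ≈ 20469.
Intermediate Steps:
m = -8 (m = -4*(6/6)*6/3 = -4*(6*(1/6))*6/3 = -4*1*6/3 = -4*6/3 = -1/3*24 = -8)
d(y) = -8/y
t(l) = -8*(3 + l)/l (t(l) = (-8/l)*(3 + l) = -8*(3 + l)/l)
(t(sqrt(6 + 1)) - 126)**2 = ((-8 - 24/sqrt(6 + 1)) - 126)**2 = ((-8 - 24*sqrt(7)/7) - 126)**2 = (-134 - 24*sqrt(7)/7)**2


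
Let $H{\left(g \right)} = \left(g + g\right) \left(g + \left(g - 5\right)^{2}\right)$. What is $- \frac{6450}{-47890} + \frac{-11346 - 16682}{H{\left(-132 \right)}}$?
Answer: $\frac{75175783}{535515558} \approx 0.14038$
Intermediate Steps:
$H{\left(g \right)} = 2 g \left(g + \left(-5 + g\right)^{2}\right)$
$- \frac{6450}{-47890} + \frac{-11346 - 16682}{H{\left(-132 \right)}} = - \frac{6450}{-47890} + \frac{-11346 - 16682}{2 \left(-132\right) \left(-132 + \left(-5 - 132\right)^{2}\right)} = \left(-6450\right) \left(- \frac{1}{47890}\right) + \frac{-11346 - 16682}{2 \left(-132\right) \left(-132 + \left(-137\right)^{2}\right)} = \frac{645}{4789} - \frac{28028}{2 \left(-132\right) \left(-132 + 18769\right)} = \frac{645}{4789} - \frac{28028}{2 \left(-132\right) 18637} = \frac{645}{4789} - \frac{28028}{-4920168} = \frac{645}{4789} - - \frac{637}{111822} = \frac{645}{4789} + \frac{637}{111822} = \frac{75175783}{535515558}$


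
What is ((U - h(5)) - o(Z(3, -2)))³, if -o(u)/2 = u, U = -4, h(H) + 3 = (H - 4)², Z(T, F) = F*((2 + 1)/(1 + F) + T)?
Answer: -8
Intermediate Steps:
Z(T, F) = F*(T + 3/(1 + F)) (Z(T, F) = F*(3/(1 + F) + T) = F*(T + 3/(1 + F)))
h(H) = -3 + (-4 + H)² (h(H) = -3 + (H - 4)² = -3 + (-4 + H)²)
o(u) = -2*u
((U - h(5)) - o(Z(3, -2)))³ = ((-4 - (-3 + (-4 + 5)²)) - (-2)*(-2*(3 + 3 - 2*3)/(1 - 2)))³ = ((-4 - (-3 + 1²)) - (-2)*(-2*(3 + 3 - 6)/(-1)))³ = ((-4 - (-3 + 1)) - (-2)*(-2*(-1)*0))³ = ((-4 - 1*(-2)) - (-2)*0)³ = ((-4 + 2) - 1*0)³ = (-2 + 0)³ = (-2)³ = -8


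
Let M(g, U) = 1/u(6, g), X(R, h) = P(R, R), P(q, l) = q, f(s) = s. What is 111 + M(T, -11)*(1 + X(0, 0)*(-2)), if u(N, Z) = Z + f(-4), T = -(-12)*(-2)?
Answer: 3107/28 ≈ 110.96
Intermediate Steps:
X(R, h) = R
T = -24 (T = -4*6 = -24)
u(N, Z) = -4 + Z (u(N, Z) = Z - 4 = -4 + Z)
M(g, U) = 1/(-4 + g)
111 + M(T, -11)*(1 + X(0, 0)*(-2)) = 111 + (1 + 0*(-2))/(-4 - 24) = 111 + (1 + 0)/(-28) = 111 - 1/28*1 = 111 - 1/28 = 3107/28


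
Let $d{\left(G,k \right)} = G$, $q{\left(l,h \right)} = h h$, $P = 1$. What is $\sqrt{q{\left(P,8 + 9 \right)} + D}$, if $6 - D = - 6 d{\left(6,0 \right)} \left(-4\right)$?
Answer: $\sqrt{151} \approx 12.288$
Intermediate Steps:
$q{\left(l,h \right)} = h^{2}$
$D = -138$ ($D = 6 - \left(-6\right) 6 \left(-4\right) = 6 - \left(-36\right) \left(-4\right) = 6 - 144 = -138$)
$\sqrt{q{\left(P,8 + 9 \right)} + D} = \sqrt{\left(8 + 9\right)^{2} - 138} = \sqrt{17^{2} - 138} = \sqrt{289 - 138} = \sqrt{151}$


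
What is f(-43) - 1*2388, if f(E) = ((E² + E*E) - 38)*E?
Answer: -159768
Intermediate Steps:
f(E) = E*(-38 + 2*E²) (f(E) = ((E² + E²) - 38)*E = (2*E² - 38)*E = (-38 + 2*E²)*E = E*(-38 + 2*E²))
f(-43) - 1*2388 = 2*(-43)*(-19 + (-43)²) - 1*2388 = 2*(-43)*(-19 + 1849) - 2388 = 2*(-43)*1830 - 2388 = -157380 - 2388 = -159768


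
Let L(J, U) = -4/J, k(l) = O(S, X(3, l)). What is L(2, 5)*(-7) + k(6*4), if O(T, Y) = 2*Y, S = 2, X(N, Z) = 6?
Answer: 26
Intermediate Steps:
k(l) = 12 (k(l) = 2*6 = 12)
L(2, 5)*(-7) + k(6*4) = -4/2*(-7) + 12 = -4*1/2*(-7) + 12 = -2*(-7) + 12 = 14 + 12 = 26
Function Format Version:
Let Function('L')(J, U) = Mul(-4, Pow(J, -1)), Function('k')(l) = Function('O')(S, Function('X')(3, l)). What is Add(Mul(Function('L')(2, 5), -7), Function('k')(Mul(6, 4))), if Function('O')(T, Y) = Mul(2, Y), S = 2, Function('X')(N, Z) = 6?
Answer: 26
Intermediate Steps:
Function('k')(l) = 12 (Function('k')(l) = Mul(2, 6) = 12)
Add(Mul(Function('L')(2, 5), -7), Function('k')(Mul(6, 4))) = Add(Mul(Mul(-4, Pow(2, -1)), -7), 12) = Add(Mul(Mul(-4, Rational(1, 2)), -7), 12) = Add(Mul(-2, -7), 12) = Add(14, 12) = 26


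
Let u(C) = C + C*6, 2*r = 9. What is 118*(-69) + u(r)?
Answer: -16221/2 ≈ -8110.5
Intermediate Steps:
r = 9/2 (r = (1/2)*9 = 9/2 ≈ 4.5000)
u(C) = 7*C (u(C) = C + 6*C = 7*C)
118*(-69) + u(r) = 118*(-69) + 7*(9/2) = -8142 + 63/2 = -16221/2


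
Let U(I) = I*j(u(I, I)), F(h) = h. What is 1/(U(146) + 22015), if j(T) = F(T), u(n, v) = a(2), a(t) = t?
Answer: 1/22307 ≈ 4.4829e-5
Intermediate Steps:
u(n, v) = 2
j(T) = T
U(I) = 2*I (U(I) = I*2 = 2*I)
1/(U(146) + 22015) = 1/(2*146 + 22015) = 1/(292 + 22015) = 1/22307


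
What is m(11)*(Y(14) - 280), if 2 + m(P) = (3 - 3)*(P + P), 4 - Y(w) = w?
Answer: 580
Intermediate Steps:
Y(w) = 4 - w
m(P) = -2 (m(P) = -2 + (3 - 3)*(P + P) = -2 + 0*(2*P) = -2 + 0 = -2)
m(11)*(Y(14) - 280) = -2*((4 - 1*14) - 280) = -2*((4 - 14) - 280) = -2*(-10 - 280) = -2*(-290) = 580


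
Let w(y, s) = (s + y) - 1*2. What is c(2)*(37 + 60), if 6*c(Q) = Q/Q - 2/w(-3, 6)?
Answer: -97/6 ≈ -16.167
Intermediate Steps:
w(y, s) = -2 + s + y (w(y, s) = (s + y) - 2 = -2 + s + y)
c(Q) = -1/6 (c(Q) = (Q/Q - 2/(-2 + 6 - 3))/6 = (1 - 2/1)/6 = (1 - 2*1)/6 = (1 - 2)/6 = (1/6)*(-1) = -1/6)
c(2)*(37 + 60) = -(37 + 60)/6 = -1/6*97 = -97/6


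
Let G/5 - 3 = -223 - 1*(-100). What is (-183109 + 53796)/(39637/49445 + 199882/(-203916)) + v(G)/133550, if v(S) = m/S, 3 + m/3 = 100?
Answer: 17412445266489234770597/24046305158290000 ≈ 7.2412e+5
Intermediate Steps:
m = 291 (m = -9 + 3*100 = -9 + 300 = 291)
G = -600 (G = 15 + 5*(-223 - 1*(-100)) = 15 + 5*(-223 + 100) = 15 + 5*(-123) = 15 - 615 = -600)
v(S) = 291/S
(-183109 + 53796)/(39637/49445 + 199882/(-203916)) + v(G)/133550 = (-183109 + 53796)/(39637/49445 + 199882/(-203916)) + (291/(-600))/133550 = -129313/(39637*(1/49445) + 199882*(-1/203916)) + (291*(-1/600))*(1/133550) = -129313/(39637/49445 - 99941/101958) - 97/200*1/133550 = -129313/(-900273499/5041313310) - 97/26710000 = -129313*(-5041313310/900273499) - 97/26710000 = 651907348056030/900273499 - 97/26710000 = 17412445266489234770597/24046305158290000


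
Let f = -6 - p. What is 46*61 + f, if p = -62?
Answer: 2862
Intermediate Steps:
f = 56 (f = -6 - 1*(-62) = -6 + 62 = 56)
46*61 + f = 46*61 + 56 = 2806 + 56 = 2862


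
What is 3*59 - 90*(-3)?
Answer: 447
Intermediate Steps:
3*59 - 90*(-3) = 177 + 270 = 447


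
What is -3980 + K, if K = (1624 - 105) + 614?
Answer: -1847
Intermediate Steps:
K = 2133 (K = 1519 + 614 = 2133)
-3980 + K = -3980 + 2133 = -1847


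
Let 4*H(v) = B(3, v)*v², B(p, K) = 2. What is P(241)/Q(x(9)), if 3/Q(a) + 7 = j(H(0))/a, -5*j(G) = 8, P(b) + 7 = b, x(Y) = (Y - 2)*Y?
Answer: -57538/105 ≈ -547.98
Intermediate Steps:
x(Y) = Y*(-2 + Y) (x(Y) = (-2 + Y)*Y = Y*(-2 + Y))
P(b) = -7 + b
H(v) = v²/2 (H(v) = (2*v²)/4 = v²/2)
j(G) = -8/5 (j(G) = -⅕*8 = -8/5)
Q(a) = 3/(-7 - 8/(5*a))
P(241)/Q(x(9)) = (-7 + 241)/((-15*9*(-2 + 9)/(8 + 35*(9*(-2 + 9))))) = 234/((-15*9*7/(8 + 35*(9*7)))) = 234/((-15*63/(8 + 35*63))) = 234/((-15*63/(8 + 2205))) = 234/((-15*63/2213)) = 234/((-15*63*1/2213)) = 234/(-945/2213) = 234*(-2213/945) = -57538/105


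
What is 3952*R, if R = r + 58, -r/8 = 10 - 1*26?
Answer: 735072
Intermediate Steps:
r = 128 (r = -8*(10 - 1*26) = -8*(10 - 26) = -8*(-16) = 128)
R = 186 (R = 128 + 58 = 186)
3952*R = 3952*186 = 735072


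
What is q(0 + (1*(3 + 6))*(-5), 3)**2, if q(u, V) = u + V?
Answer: 1764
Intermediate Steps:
q(u, V) = V + u
q(0 + (1*(3 + 6))*(-5), 3)**2 = (3 + (0 + (1*(3 + 6))*(-5)))**2 = (3 + (0 + (1*9)*(-5)))**2 = (3 + (0 + 9*(-5)))**2 = (3 + (0 - 45))**2 = (3 - 45)**2 = (-42)**2 = 1764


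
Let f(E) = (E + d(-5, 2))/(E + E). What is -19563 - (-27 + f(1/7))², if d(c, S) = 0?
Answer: -81061/4 ≈ -20265.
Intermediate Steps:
f(E) = ½ (f(E) = (E + 0)/(E + E) = E/((2*E)) = E*(1/(2*E)) = ½)
-19563 - (-27 + f(1/7))² = -19563 - (-27 + ½)² = -19563 - (-53/2)² = -19563 - 1*2809/4 = -19563 - 2809/4 = -81061/4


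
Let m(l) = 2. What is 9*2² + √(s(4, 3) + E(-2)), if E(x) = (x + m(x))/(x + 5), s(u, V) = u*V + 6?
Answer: 36 + 3*√2 ≈ 40.243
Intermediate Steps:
s(u, V) = 6 + V*u (s(u, V) = V*u + 6 = 6 + V*u)
E(x) = (2 + x)/(5 + x) (E(x) = (x + 2)/(x + 5) = (2 + x)/(5 + x))
9*2² + √(s(4, 3) + E(-2)) = 9*2² + √((6 + 3*4) + (2 - 2)/(5 - 2)) = 9*4 + √((6 + 12) + 0/3) = 36 + √(18 + (⅓)*0) = 36 + √(18 + 0) = 36 + √18 = 36 + 3*√2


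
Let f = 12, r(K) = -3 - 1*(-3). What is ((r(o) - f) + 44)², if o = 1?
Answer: 1024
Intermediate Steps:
r(K) = 0 (r(K) = -3 + 3 = 0)
((r(o) - f) + 44)² = ((0 - 1*12) + 44)² = ((0 - 12) + 44)² = (-12 + 44)² = 32² = 1024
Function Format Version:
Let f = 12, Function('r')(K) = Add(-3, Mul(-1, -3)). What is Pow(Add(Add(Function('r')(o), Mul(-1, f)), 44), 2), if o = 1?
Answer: 1024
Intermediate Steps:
Function('r')(K) = 0 (Function('r')(K) = Add(-3, 3) = 0)
Pow(Add(Add(Function('r')(o), Mul(-1, f)), 44), 2) = Pow(Add(Add(0, Mul(-1, 12)), 44), 2) = Pow(Add(Add(0, -12), 44), 2) = Pow(Add(-12, 44), 2) = Pow(32, 2) = 1024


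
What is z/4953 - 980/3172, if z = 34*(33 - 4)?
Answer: -33199/302133 ≈ -0.10988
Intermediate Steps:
z = 986 (z = 34*29 = 986)
z/4953 - 980/3172 = 986/4953 - 980/3172 = 986*(1/4953) - 980*1/3172 = 986/4953 - 245/793 = -33199/302133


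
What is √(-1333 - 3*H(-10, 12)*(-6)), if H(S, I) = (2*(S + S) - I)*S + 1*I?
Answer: √8243 ≈ 90.791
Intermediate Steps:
H(S, I) = I + S*(-I + 4*S) (H(S, I) = (2*(2*S) - I)*S + I = (4*S - I)*S + I = (-I + 4*S)*S + I = S*(-I + 4*S) + I = I + S*(-I + 4*S))
√(-1333 - 3*H(-10, 12)*(-6)) = √(-1333 - 3*(12 + 4*(-10)² - 1*12*(-10))*(-6)) = √(-1333 - 3*(12 + 4*100 + 120)*(-6)) = √(-1333 - 3*(12 + 400 + 120)*(-6)) = √(-1333 - 3*532*(-6)) = √(-1333 - 1596*(-6)) = √(-1333 + 9576) = √8243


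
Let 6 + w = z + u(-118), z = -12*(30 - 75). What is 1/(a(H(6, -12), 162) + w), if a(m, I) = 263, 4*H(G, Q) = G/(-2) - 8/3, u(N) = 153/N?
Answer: 118/93893 ≈ 0.0012567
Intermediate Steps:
H(G, Q) = -2/3 - G/8 (H(G, Q) = (G/(-2) - 8/3)/4 = (G*(-1/2) - 8*1/3)/4 = (-G/2 - 8/3)/4 = (-8/3 - G/2)/4 = -2/3 - G/8)
z = 540 (z = -12*(-45) = 540)
w = 62859/118 (w = -6 + (540 + 153/(-118)) = -6 + (540 + 153*(-1/118)) = -6 + (540 - 153/118) = -6 + 63567/118 = 62859/118 ≈ 532.70)
1/(a(H(6, -12), 162) + w) = 1/(263 + 62859/118) = 1/(93893/118) = 118/93893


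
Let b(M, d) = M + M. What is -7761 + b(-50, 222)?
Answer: -7861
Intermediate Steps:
b(M, d) = 2*M
-7761 + b(-50, 222) = -7761 + 2*(-50) = -7761 - 100 = -7861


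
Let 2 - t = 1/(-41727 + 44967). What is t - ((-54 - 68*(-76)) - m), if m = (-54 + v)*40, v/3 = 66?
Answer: 2099519/3240 ≈ 648.00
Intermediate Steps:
t = 6479/3240 (t = 2 - 1/(-41727 + 44967) = 2 - 1/3240 = 6479/3240 ≈ 1.9997)
v = 198 (v = 3*66 = 198)
m = 5760 (m = (-54 + 198)*40 = 144*40 = 5760)
t - ((-54 - 68*(-76)) - m) = 6479/3240 - ((-54 - 68*(-76)) - 1*5760) = 6479/3240 - ((-54 + 5168) - 5760) = 6479/3240 - (5114 - 5760) = 6479/3240 - 1*(-646) = 6479/3240 + 646 = 2099519/3240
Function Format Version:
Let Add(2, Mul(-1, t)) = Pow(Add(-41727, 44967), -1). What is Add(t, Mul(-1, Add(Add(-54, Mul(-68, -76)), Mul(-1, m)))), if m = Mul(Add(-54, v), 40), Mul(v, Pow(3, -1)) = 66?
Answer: Rational(2099519, 3240) ≈ 648.00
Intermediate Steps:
t = Rational(6479, 3240) (t = Add(2, Mul(-1, Pow(Add(-41727, 44967), -1))) = Add(2, Mul(-1, Pow(3240, -1))) = Add(2, Mul(-1, Rational(1, 3240))) = Add(2, Rational(-1, 3240)) = Rational(6479, 3240) ≈ 1.9997)
v = 198 (v = Mul(3, 66) = 198)
m = 5760 (m = Mul(Add(-54, 198), 40) = Mul(144, 40) = 5760)
Add(t, Mul(-1, Add(Add(-54, Mul(-68, -76)), Mul(-1, m)))) = Add(Rational(6479, 3240), Mul(-1, Add(Add(-54, Mul(-68, -76)), Mul(-1, 5760)))) = Add(Rational(6479, 3240), Mul(-1, Add(Add(-54, 5168), -5760))) = Add(Rational(6479, 3240), Mul(-1, Add(5114, -5760))) = Add(Rational(6479, 3240), Mul(-1, -646)) = Add(Rational(6479, 3240), 646) = Rational(2099519, 3240)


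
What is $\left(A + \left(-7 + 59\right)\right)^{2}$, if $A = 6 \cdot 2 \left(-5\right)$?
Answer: $64$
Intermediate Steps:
$A = -60$ ($A = 12 \left(-5\right) = -60$)
$\left(A + \left(-7 + 59\right)\right)^{2} = \left(-60 + \left(-7 + 59\right)\right)^{2} = \left(-60 + 52\right)^{2} = \left(-8\right)^{2} = 64$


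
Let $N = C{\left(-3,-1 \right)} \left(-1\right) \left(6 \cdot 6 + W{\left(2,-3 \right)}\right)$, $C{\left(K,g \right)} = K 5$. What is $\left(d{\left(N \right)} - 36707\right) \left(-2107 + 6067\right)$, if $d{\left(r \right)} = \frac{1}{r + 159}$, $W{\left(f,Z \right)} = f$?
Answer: $- \frac{11774136880}{81} \approx -1.4536 \cdot 10^{8}$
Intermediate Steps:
$C{\left(K,g \right)} = 5 K$
$N = 570$ ($N = 5 \left(-3\right) \left(-1\right) \left(6 \cdot 6 + 2\right) = \left(-15\right) \left(-1\right) \left(36 + 2\right) = 15 \cdot 38 = 570$)
$d{\left(r \right)} = \frac{1}{159 + r}$
$\left(d{\left(N \right)} - 36707\right) \left(-2107 + 6067\right) = \left(\frac{1}{159 + 570} - 36707\right) \left(-2107 + 6067\right) = \left(\frac{1}{729} - 36707\right) 3960 = \left(- \frac{26759402}{729}\right) 3960 = - \frac{11774136880}{81}$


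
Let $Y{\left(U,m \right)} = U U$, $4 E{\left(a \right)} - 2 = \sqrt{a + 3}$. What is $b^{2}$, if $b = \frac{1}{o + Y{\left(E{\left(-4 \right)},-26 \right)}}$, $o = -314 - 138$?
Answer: $\frac{13378156800}{2730946328020849} + \frac{14804992 i}{2730946328020849} \approx 4.8987 \cdot 10^{-6} + 5.4212 \cdot 10^{-9} i$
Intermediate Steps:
$E{\left(a \right)} = \frac{1}{2} + \frac{\sqrt{3 + a}}{4}$ ($E{\left(a \right)} = \frac{1}{2} + \frac{\sqrt{a + 3}}{4} = \frac{1}{2} + \frac{\sqrt{3 + a}}{4}$)
$Y{\left(U,m \right)} = U^{2}$
$o = -452$ ($o = -314 - 138 = -452$)
$b = \frac{1}{-452 + \left(\frac{1}{2} + \frac{i}{4}\right)^{2}}$ ($b = \frac{1}{-452 + \left(\frac{1}{2} + \frac{\sqrt{3 - 4}}{4}\right)^{2}} = \frac{1}{-452 + \left(\frac{1}{2} + \frac{\sqrt{-1}}{4}\right)^{2}} = \frac{1}{-452 + \left(\frac{1}{2} + \frac{i}{4}\right)^{2}} \approx -0.0022133 - 1.22 \cdot 10^{-6} i$)
$b^{2} = \left(- \frac{115664}{52258457} - \frac{64 i}{52258457}\right)^{2}$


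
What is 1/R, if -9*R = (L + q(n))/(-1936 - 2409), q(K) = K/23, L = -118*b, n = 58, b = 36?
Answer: -899415/97646 ≈ -9.2110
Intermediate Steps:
L = -4248 (L = -118*36 = -4248)
q(K) = K/23 (q(K) = K*(1/23) = K/23)
R = -97646/899415 (R = -(-4248 + (1/23)*58)/(9*(-1936 - 2409)) = -(-4248 + 58/23)/(9*(-4345)) = -(-97646)*(-1)/(207*4345) = -1/9*97646/99935 = -97646/899415 ≈ -0.10857)
1/R = 1/(-97646/899415) = -899415/97646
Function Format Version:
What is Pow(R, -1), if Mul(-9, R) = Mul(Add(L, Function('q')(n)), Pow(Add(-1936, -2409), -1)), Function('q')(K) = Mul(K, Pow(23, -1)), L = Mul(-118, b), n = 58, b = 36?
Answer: Rational(-899415, 97646) ≈ -9.2110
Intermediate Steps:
L = -4248 (L = Mul(-118, 36) = -4248)
Function('q')(K) = Mul(Rational(1, 23), K) (Function('q')(K) = Mul(K, Rational(1, 23)) = Mul(Rational(1, 23), K))
R = Rational(-97646, 899415) (R = Mul(Rational(-1, 9), Mul(Add(-4248, Mul(Rational(1, 23), 58)), Pow(Add(-1936, -2409), -1))) = Mul(Rational(-1, 9), Mul(Add(-4248, Rational(58, 23)), Pow(-4345, -1))) = Mul(Rational(-1, 9), Mul(Rational(-97646, 23), Rational(-1, 4345))) = Mul(Rational(-1, 9), Rational(97646, 99935)) = Rational(-97646, 899415) ≈ -0.10857)
Pow(R, -1) = Pow(Rational(-97646, 899415), -1) = Rational(-899415, 97646)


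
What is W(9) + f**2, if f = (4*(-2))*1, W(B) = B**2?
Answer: 145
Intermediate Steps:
f = -8 (f = -8*1 = -8)
W(9) + f**2 = 9**2 + (-8)**2 = 81 + 64 = 145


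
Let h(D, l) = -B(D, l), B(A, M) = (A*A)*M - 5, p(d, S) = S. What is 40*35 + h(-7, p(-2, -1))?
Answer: 1454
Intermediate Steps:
B(A, M) = -5 + M*A² (B(A, M) = A²*M - 5 = M*A² - 5 = -5 + M*A²)
h(D, l) = 5 - l*D² (h(D, l) = -(-5 + l*D²) = 5 - l*D²)
40*35 + h(-7, p(-2, -1)) = 40*35 + (5 - 1*(-1)*(-7)²) = 1400 + (5 - 1*(-1)*49) = 1400 + (5 + 49) = 1400 + 54 = 1454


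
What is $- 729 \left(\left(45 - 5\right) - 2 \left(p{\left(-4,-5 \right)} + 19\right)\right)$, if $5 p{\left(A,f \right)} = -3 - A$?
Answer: $- \frac{5832}{5} \approx -1166.4$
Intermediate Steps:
$p{\left(A,f \right)} = - \frac{3}{5} - \frac{A}{5}$ ($p{\left(A,f \right)} = \frac{-3 - A}{5} = - \frac{3}{5} - \frac{A}{5}$)
$- 729 \left(\left(45 - 5\right) - 2 \left(p{\left(-4,-5 \right)} + 19\right)\right) = - 729 \left(\left(45 - 5\right) - 2 \left(\left(- \frac{3}{5} - - \frac{4}{5}\right) + 19\right)\right) = - 729 \left(40 - 2 \left(\left(- \frac{3}{5} + \frac{4}{5}\right) + 19\right)\right) = - 729 \left(40 - 2 \left(\frac{1}{5} + 19\right)\right) = - 729 \left(40 - \frac{192}{5}\right) = \left(-729\right) \frac{8}{5} = - \frac{5832}{5}$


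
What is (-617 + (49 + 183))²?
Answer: 148225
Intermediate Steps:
(-617 + (49 + 183))² = (-617 + 232)² = (-385)² = 148225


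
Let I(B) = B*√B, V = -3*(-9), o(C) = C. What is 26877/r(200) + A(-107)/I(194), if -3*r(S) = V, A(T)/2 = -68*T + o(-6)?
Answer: -8959/3 + 3635*√194/9409 ≈ -2981.0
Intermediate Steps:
A(T) = -12 - 136*T (A(T) = 2*(-68*T - 6) = 2*(-6 - 68*T) = -12 - 136*T)
V = 27
r(S) = -9 (r(S) = -⅓*27 = -9)
I(B) = B^(3/2)
26877/r(200) + A(-107)/I(194) = 26877/(-9) + (-12 - 136*(-107))/(194^(3/2)) = 26877*(-⅑) + (-12 + 14552)/((194*√194)) = -8959/3 + 14540*(√194/37636) = -8959/3 + 3635*√194/9409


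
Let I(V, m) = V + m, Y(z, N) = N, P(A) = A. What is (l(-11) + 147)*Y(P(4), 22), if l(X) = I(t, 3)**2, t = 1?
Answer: 3586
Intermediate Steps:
l(X) = 16 (l(X) = (1 + 3)**2 = 4**2 = 16)
(l(-11) + 147)*Y(P(4), 22) = (16 + 147)*22 = 163*22 = 3586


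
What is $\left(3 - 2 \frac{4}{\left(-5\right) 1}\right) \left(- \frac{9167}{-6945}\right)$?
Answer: $\frac{210841}{34725} \approx 6.0717$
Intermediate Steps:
$\left(3 - 2 \frac{4}{\left(-5\right) 1}\right) \left(- \frac{9167}{-6945}\right) = \left(3 - 2 \frac{4}{-5}\right) \left(\left(-9167\right) \left(- \frac{1}{6945}\right)\right) = \left(3 - 2 \cdot 4 \left(- \frac{1}{5}\right)\right) \frac{9167}{6945} = \left(3 - - \frac{8}{5}\right) \frac{9167}{6945} = \left(3 + \frac{8}{5}\right) \frac{9167}{6945} = \frac{23}{5} \cdot \frac{9167}{6945} = \frac{210841}{34725}$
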